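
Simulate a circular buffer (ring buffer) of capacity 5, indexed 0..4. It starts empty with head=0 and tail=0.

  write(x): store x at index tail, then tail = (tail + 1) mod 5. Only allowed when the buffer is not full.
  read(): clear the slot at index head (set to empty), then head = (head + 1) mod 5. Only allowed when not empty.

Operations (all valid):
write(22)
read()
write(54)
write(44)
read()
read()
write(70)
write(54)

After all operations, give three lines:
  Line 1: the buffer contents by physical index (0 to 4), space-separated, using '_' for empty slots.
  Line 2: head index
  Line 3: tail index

write(22): buf=[22 _ _ _ _], head=0, tail=1, size=1
read(): buf=[_ _ _ _ _], head=1, tail=1, size=0
write(54): buf=[_ 54 _ _ _], head=1, tail=2, size=1
write(44): buf=[_ 54 44 _ _], head=1, tail=3, size=2
read(): buf=[_ _ 44 _ _], head=2, tail=3, size=1
read(): buf=[_ _ _ _ _], head=3, tail=3, size=0
write(70): buf=[_ _ _ 70 _], head=3, tail=4, size=1
write(54): buf=[_ _ _ 70 54], head=3, tail=0, size=2

Answer: _ _ _ 70 54
3
0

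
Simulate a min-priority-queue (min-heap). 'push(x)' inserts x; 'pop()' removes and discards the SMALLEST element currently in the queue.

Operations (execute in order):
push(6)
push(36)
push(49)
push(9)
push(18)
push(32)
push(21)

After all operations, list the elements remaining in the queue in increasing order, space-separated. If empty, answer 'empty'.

push(6): heap contents = [6]
push(36): heap contents = [6, 36]
push(49): heap contents = [6, 36, 49]
push(9): heap contents = [6, 9, 36, 49]
push(18): heap contents = [6, 9, 18, 36, 49]
push(32): heap contents = [6, 9, 18, 32, 36, 49]
push(21): heap contents = [6, 9, 18, 21, 32, 36, 49]

Answer: 6 9 18 21 32 36 49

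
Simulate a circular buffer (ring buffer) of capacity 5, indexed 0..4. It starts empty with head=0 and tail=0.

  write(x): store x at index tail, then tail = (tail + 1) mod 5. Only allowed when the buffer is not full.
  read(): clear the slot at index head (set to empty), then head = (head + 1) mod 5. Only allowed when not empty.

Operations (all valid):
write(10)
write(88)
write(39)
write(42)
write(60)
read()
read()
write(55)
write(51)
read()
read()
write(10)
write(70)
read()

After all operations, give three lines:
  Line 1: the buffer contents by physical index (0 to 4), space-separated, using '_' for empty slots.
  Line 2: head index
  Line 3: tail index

write(10): buf=[10 _ _ _ _], head=0, tail=1, size=1
write(88): buf=[10 88 _ _ _], head=0, tail=2, size=2
write(39): buf=[10 88 39 _ _], head=0, tail=3, size=3
write(42): buf=[10 88 39 42 _], head=0, tail=4, size=4
write(60): buf=[10 88 39 42 60], head=0, tail=0, size=5
read(): buf=[_ 88 39 42 60], head=1, tail=0, size=4
read(): buf=[_ _ 39 42 60], head=2, tail=0, size=3
write(55): buf=[55 _ 39 42 60], head=2, tail=1, size=4
write(51): buf=[55 51 39 42 60], head=2, tail=2, size=5
read(): buf=[55 51 _ 42 60], head=3, tail=2, size=4
read(): buf=[55 51 _ _ 60], head=4, tail=2, size=3
write(10): buf=[55 51 10 _ 60], head=4, tail=3, size=4
write(70): buf=[55 51 10 70 60], head=4, tail=4, size=5
read(): buf=[55 51 10 70 _], head=0, tail=4, size=4

Answer: 55 51 10 70 _
0
4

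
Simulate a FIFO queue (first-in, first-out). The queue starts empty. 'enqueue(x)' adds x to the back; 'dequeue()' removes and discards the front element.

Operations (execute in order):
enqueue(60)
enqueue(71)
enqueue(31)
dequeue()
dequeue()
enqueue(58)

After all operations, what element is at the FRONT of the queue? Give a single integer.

Answer: 31

Derivation:
enqueue(60): queue = [60]
enqueue(71): queue = [60, 71]
enqueue(31): queue = [60, 71, 31]
dequeue(): queue = [71, 31]
dequeue(): queue = [31]
enqueue(58): queue = [31, 58]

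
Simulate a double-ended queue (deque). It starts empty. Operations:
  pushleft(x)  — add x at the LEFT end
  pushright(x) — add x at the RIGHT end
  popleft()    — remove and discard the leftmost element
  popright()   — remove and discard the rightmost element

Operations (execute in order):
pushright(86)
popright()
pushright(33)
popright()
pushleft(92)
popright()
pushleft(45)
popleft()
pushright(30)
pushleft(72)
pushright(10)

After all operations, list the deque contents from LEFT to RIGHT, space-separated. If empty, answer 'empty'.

pushright(86): [86]
popright(): []
pushright(33): [33]
popright(): []
pushleft(92): [92]
popright(): []
pushleft(45): [45]
popleft(): []
pushright(30): [30]
pushleft(72): [72, 30]
pushright(10): [72, 30, 10]

Answer: 72 30 10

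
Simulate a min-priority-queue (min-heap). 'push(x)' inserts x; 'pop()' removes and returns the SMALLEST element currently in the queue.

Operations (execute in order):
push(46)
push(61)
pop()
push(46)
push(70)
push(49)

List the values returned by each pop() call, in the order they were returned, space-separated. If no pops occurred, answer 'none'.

Answer: 46

Derivation:
push(46): heap contents = [46]
push(61): heap contents = [46, 61]
pop() → 46: heap contents = [61]
push(46): heap contents = [46, 61]
push(70): heap contents = [46, 61, 70]
push(49): heap contents = [46, 49, 61, 70]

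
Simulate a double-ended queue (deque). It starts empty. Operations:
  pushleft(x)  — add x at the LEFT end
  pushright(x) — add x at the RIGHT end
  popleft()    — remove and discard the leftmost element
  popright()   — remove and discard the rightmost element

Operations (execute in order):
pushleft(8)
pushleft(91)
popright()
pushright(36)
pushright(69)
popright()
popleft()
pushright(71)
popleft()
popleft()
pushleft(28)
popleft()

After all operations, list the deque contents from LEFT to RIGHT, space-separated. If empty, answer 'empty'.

pushleft(8): [8]
pushleft(91): [91, 8]
popright(): [91]
pushright(36): [91, 36]
pushright(69): [91, 36, 69]
popright(): [91, 36]
popleft(): [36]
pushright(71): [36, 71]
popleft(): [71]
popleft(): []
pushleft(28): [28]
popleft(): []

Answer: empty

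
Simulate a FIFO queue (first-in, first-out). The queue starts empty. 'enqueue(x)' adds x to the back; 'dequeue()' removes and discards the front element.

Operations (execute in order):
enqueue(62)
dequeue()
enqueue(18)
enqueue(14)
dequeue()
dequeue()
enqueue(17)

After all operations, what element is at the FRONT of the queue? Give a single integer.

enqueue(62): queue = [62]
dequeue(): queue = []
enqueue(18): queue = [18]
enqueue(14): queue = [18, 14]
dequeue(): queue = [14]
dequeue(): queue = []
enqueue(17): queue = [17]

Answer: 17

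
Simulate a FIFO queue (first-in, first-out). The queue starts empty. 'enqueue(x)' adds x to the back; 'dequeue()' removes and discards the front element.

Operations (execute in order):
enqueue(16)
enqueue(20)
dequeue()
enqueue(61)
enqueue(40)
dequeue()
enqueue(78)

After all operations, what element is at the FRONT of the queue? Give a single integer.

Answer: 61

Derivation:
enqueue(16): queue = [16]
enqueue(20): queue = [16, 20]
dequeue(): queue = [20]
enqueue(61): queue = [20, 61]
enqueue(40): queue = [20, 61, 40]
dequeue(): queue = [61, 40]
enqueue(78): queue = [61, 40, 78]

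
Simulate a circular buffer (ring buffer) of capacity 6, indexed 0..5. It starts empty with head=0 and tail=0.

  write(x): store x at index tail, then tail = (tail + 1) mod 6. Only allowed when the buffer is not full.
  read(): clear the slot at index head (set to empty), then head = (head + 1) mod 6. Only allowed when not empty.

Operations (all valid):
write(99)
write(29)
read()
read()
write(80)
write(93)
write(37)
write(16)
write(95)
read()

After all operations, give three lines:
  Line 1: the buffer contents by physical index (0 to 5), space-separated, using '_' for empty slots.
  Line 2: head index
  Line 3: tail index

write(99): buf=[99 _ _ _ _ _], head=0, tail=1, size=1
write(29): buf=[99 29 _ _ _ _], head=0, tail=2, size=2
read(): buf=[_ 29 _ _ _ _], head=1, tail=2, size=1
read(): buf=[_ _ _ _ _ _], head=2, tail=2, size=0
write(80): buf=[_ _ 80 _ _ _], head=2, tail=3, size=1
write(93): buf=[_ _ 80 93 _ _], head=2, tail=4, size=2
write(37): buf=[_ _ 80 93 37 _], head=2, tail=5, size=3
write(16): buf=[_ _ 80 93 37 16], head=2, tail=0, size=4
write(95): buf=[95 _ 80 93 37 16], head=2, tail=1, size=5
read(): buf=[95 _ _ 93 37 16], head=3, tail=1, size=4

Answer: 95 _ _ 93 37 16
3
1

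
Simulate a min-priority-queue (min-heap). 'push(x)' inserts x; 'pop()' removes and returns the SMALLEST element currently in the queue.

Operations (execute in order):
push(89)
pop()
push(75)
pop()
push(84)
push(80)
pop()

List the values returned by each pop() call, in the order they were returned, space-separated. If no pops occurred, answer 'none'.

push(89): heap contents = [89]
pop() → 89: heap contents = []
push(75): heap contents = [75]
pop() → 75: heap contents = []
push(84): heap contents = [84]
push(80): heap contents = [80, 84]
pop() → 80: heap contents = [84]

Answer: 89 75 80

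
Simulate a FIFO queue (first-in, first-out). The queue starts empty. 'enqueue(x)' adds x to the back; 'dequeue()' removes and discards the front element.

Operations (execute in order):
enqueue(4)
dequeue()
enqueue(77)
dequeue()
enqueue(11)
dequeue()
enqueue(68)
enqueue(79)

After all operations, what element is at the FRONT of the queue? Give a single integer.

enqueue(4): queue = [4]
dequeue(): queue = []
enqueue(77): queue = [77]
dequeue(): queue = []
enqueue(11): queue = [11]
dequeue(): queue = []
enqueue(68): queue = [68]
enqueue(79): queue = [68, 79]

Answer: 68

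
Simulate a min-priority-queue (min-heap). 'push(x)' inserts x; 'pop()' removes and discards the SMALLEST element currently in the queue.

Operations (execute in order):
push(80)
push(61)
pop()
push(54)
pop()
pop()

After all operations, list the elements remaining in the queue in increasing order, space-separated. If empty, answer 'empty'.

Answer: empty

Derivation:
push(80): heap contents = [80]
push(61): heap contents = [61, 80]
pop() → 61: heap contents = [80]
push(54): heap contents = [54, 80]
pop() → 54: heap contents = [80]
pop() → 80: heap contents = []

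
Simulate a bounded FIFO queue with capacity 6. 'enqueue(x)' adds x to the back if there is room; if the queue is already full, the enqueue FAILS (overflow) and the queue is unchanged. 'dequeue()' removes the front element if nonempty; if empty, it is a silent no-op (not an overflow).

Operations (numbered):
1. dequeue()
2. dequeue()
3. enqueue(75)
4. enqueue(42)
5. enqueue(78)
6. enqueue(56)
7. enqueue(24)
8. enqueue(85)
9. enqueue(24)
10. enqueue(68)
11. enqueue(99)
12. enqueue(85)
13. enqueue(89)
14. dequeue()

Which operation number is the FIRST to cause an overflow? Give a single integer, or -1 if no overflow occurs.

1. dequeue(): empty, no-op, size=0
2. dequeue(): empty, no-op, size=0
3. enqueue(75): size=1
4. enqueue(42): size=2
5. enqueue(78): size=3
6. enqueue(56): size=4
7. enqueue(24): size=5
8. enqueue(85): size=6
9. enqueue(24): size=6=cap → OVERFLOW (fail)
10. enqueue(68): size=6=cap → OVERFLOW (fail)
11. enqueue(99): size=6=cap → OVERFLOW (fail)
12. enqueue(85): size=6=cap → OVERFLOW (fail)
13. enqueue(89): size=6=cap → OVERFLOW (fail)
14. dequeue(): size=5

Answer: 9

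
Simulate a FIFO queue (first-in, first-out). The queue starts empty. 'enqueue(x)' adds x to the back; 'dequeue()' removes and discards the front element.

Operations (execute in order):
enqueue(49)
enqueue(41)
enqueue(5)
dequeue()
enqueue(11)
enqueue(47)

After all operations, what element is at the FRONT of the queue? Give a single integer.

enqueue(49): queue = [49]
enqueue(41): queue = [49, 41]
enqueue(5): queue = [49, 41, 5]
dequeue(): queue = [41, 5]
enqueue(11): queue = [41, 5, 11]
enqueue(47): queue = [41, 5, 11, 47]

Answer: 41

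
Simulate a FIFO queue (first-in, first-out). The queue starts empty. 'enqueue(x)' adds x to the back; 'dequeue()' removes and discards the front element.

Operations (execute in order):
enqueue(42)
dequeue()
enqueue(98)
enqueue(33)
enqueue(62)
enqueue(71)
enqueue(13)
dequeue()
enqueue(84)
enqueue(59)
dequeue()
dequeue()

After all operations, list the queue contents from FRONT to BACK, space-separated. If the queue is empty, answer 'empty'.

Answer: 71 13 84 59

Derivation:
enqueue(42): [42]
dequeue(): []
enqueue(98): [98]
enqueue(33): [98, 33]
enqueue(62): [98, 33, 62]
enqueue(71): [98, 33, 62, 71]
enqueue(13): [98, 33, 62, 71, 13]
dequeue(): [33, 62, 71, 13]
enqueue(84): [33, 62, 71, 13, 84]
enqueue(59): [33, 62, 71, 13, 84, 59]
dequeue(): [62, 71, 13, 84, 59]
dequeue(): [71, 13, 84, 59]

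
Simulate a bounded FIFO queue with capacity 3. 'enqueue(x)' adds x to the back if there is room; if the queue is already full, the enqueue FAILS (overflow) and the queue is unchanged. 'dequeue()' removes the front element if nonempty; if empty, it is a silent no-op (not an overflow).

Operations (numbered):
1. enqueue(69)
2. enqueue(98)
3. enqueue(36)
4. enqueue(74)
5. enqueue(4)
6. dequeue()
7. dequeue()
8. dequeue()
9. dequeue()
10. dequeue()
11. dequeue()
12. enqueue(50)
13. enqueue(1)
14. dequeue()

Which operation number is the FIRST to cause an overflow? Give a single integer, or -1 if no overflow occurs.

Answer: 4

Derivation:
1. enqueue(69): size=1
2. enqueue(98): size=2
3. enqueue(36): size=3
4. enqueue(74): size=3=cap → OVERFLOW (fail)
5. enqueue(4): size=3=cap → OVERFLOW (fail)
6. dequeue(): size=2
7. dequeue(): size=1
8. dequeue(): size=0
9. dequeue(): empty, no-op, size=0
10. dequeue(): empty, no-op, size=0
11. dequeue(): empty, no-op, size=0
12. enqueue(50): size=1
13. enqueue(1): size=2
14. dequeue(): size=1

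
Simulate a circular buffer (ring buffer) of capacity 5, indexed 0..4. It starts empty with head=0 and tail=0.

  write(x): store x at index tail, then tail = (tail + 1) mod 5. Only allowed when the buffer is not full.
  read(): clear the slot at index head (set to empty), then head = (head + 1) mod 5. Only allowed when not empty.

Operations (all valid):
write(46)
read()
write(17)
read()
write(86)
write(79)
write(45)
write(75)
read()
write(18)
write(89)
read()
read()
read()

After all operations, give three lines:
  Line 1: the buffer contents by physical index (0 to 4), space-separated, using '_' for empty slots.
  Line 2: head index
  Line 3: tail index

Answer: _ 18 89 _ _
1
3

Derivation:
write(46): buf=[46 _ _ _ _], head=0, tail=1, size=1
read(): buf=[_ _ _ _ _], head=1, tail=1, size=0
write(17): buf=[_ 17 _ _ _], head=1, tail=2, size=1
read(): buf=[_ _ _ _ _], head=2, tail=2, size=0
write(86): buf=[_ _ 86 _ _], head=2, tail=3, size=1
write(79): buf=[_ _ 86 79 _], head=2, tail=4, size=2
write(45): buf=[_ _ 86 79 45], head=2, tail=0, size=3
write(75): buf=[75 _ 86 79 45], head=2, tail=1, size=4
read(): buf=[75 _ _ 79 45], head=3, tail=1, size=3
write(18): buf=[75 18 _ 79 45], head=3, tail=2, size=4
write(89): buf=[75 18 89 79 45], head=3, tail=3, size=5
read(): buf=[75 18 89 _ 45], head=4, tail=3, size=4
read(): buf=[75 18 89 _ _], head=0, tail=3, size=3
read(): buf=[_ 18 89 _ _], head=1, tail=3, size=2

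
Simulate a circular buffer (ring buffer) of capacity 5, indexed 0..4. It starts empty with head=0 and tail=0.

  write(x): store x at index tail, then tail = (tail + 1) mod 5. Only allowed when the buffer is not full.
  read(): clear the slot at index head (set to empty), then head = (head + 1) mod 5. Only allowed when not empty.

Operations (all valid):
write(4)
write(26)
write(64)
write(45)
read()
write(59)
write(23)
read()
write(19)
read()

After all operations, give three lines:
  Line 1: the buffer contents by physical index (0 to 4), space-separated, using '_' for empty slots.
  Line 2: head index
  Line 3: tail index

write(4): buf=[4 _ _ _ _], head=0, tail=1, size=1
write(26): buf=[4 26 _ _ _], head=0, tail=2, size=2
write(64): buf=[4 26 64 _ _], head=0, tail=3, size=3
write(45): buf=[4 26 64 45 _], head=0, tail=4, size=4
read(): buf=[_ 26 64 45 _], head=1, tail=4, size=3
write(59): buf=[_ 26 64 45 59], head=1, tail=0, size=4
write(23): buf=[23 26 64 45 59], head=1, tail=1, size=5
read(): buf=[23 _ 64 45 59], head=2, tail=1, size=4
write(19): buf=[23 19 64 45 59], head=2, tail=2, size=5
read(): buf=[23 19 _ 45 59], head=3, tail=2, size=4

Answer: 23 19 _ 45 59
3
2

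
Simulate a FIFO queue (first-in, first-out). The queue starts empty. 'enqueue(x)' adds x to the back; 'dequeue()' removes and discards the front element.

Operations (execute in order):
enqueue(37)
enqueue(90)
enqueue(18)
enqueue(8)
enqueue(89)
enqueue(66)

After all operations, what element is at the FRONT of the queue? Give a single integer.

Answer: 37

Derivation:
enqueue(37): queue = [37]
enqueue(90): queue = [37, 90]
enqueue(18): queue = [37, 90, 18]
enqueue(8): queue = [37, 90, 18, 8]
enqueue(89): queue = [37, 90, 18, 8, 89]
enqueue(66): queue = [37, 90, 18, 8, 89, 66]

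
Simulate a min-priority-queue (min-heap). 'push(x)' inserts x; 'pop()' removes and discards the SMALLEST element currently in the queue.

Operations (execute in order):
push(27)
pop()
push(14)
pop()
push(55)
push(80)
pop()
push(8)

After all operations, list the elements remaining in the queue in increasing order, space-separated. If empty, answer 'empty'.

Answer: 8 80

Derivation:
push(27): heap contents = [27]
pop() → 27: heap contents = []
push(14): heap contents = [14]
pop() → 14: heap contents = []
push(55): heap contents = [55]
push(80): heap contents = [55, 80]
pop() → 55: heap contents = [80]
push(8): heap contents = [8, 80]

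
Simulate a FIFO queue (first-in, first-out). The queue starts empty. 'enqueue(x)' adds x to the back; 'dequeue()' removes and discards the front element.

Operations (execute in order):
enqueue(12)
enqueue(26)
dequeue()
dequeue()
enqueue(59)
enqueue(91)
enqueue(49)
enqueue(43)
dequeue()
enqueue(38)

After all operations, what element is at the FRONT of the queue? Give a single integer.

Answer: 91

Derivation:
enqueue(12): queue = [12]
enqueue(26): queue = [12, 26]
dequeue(): queue = [26]
dequeue(): queue = []
enqueue(59): queue = [59]
enqueue(91): queue = [59, 91]
enqueue(49): queue = [59, 91, 49]
enqueue(43): queue = [59, 91, 49, 43]
dequeue(): queue = [91, 49, 43]
enqueue(38): queue = [91, 49, 43, 38]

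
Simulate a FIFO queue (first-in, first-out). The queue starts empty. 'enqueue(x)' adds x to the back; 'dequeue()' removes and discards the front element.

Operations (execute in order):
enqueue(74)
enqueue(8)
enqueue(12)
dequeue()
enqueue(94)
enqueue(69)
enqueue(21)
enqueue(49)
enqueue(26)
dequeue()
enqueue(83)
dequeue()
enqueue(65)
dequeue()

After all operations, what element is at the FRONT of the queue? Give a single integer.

enqueue(74): queue = [74]
enqueue(8): queue = [74, 8]
enqueue(12): queue = [74, 8, 12]
dequeue(): queue = [8, 12]
enqueue(94): queue = [8, 12, 94]
enqueue(69): queue = [8, 12, 94, 69]
enqueue(21): queue = [8, 12, 94, 69, 21]
enqueue(49): queue = [8, 12, 94, 69, 21, 49]
enqueue(26): queue = [8, 12, 94, 69, 21, 49, 26]
dequeue(): queue = [12, 94, 69, 21, 49, 26]
enqueue(83): queue = [12, 94, 69, 21, 49, 26, 83]
dequeue(): queue = [94, 69, 21, 49, 26, 83]
enqueue(65): queue = [94, 69, 21, 49, 26, 83, 65]
dequeue(): queue = [69, 21, 49, 26, 83, 65]

Answer: 69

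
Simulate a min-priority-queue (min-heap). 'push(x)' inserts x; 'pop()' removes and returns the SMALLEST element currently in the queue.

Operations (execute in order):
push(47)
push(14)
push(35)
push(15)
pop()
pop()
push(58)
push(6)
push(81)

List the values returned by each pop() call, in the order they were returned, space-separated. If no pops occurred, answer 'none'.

Answer: 14 15

Derivation:
push(47): heap contents = [47]
push(14): heap contents = [14, 47]
push(35): heap contents = [14, 35, 47]
push(15): heap contents = [14, 15, 35, 47]
pop() → 14: heap contents = [15, 35, 47]
pop() → 15: heap contents = [35, 47]
push(58): heap contents = [35, 47, 58]
push(6): heap contents = [6, 35, 47, 58]
push(81): heap contents = [6, 35, 47, 58, 81]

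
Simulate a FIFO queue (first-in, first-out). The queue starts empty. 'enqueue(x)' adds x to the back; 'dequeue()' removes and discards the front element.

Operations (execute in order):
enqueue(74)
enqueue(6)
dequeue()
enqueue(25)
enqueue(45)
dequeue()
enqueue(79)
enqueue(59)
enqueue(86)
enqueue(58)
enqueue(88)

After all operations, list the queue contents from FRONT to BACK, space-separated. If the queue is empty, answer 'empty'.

Answer: 25 45 79 59 86 58 88

Derivation:
enqueue(74): [74]
enqueue(6): [74, 6]
dequeue(): [6]
enqueue(25): [6, 25]
enqueue(45): [6, 25, 45]
dequeue(): [25, 45]
enqueue(79): [25, 45, 79]
enqueue(59): [25, 45, 79, 59]
enqueue(86): [25, 45, 79, 59, 86]
enqueue(58): [25, 45, 79, 59, 86, 58]
enqueue(88): [25, 45, 79, 59, 86, 58, 88]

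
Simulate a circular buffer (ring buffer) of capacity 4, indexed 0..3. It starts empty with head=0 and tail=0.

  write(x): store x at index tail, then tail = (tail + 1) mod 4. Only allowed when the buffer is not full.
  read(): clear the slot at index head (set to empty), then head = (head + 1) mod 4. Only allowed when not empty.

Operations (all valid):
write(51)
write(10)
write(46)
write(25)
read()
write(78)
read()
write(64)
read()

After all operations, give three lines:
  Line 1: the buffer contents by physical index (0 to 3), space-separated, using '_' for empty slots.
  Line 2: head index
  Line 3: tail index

Answer: 78 64 _ 25
3
2

Derivation:
write(51): buf=[51 _ _ _], head=0, tail=1, size=1
write(10): buf=[51 10 _ _], head=0, tail=2, size=2
write(46): buf=[51 10 46 _], head=0, tail=3, size=3
write(25): buf=[51 10 46 25], head=0, tail=0, size=4
read(): buf=[_ 10 46 25], head=1, tail=0, size=3
write(78): buf=[78 10 46 25], head=1, tail=1, size=4
read(): buf=[78 _ 46 25], head=2, tail=1, size=3
write(64): buf=[78 64 46 25], head=2, tail=2, size=4
read(): buf=[78 64 _ 25], head=3, tail=2, size=3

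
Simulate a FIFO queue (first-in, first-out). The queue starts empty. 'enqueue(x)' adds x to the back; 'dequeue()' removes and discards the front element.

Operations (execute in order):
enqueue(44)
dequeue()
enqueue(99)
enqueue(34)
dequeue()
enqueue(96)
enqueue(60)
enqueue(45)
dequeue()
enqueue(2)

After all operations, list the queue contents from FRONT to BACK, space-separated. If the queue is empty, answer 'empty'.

Answer: 96 60 45 2

Derivation:
enqueue(44): [44]
dequeue(): []
enqueue(99): [99]
enqueue(34): [99, 34]
dequeue(): [34]
enqueue(96): [34, 96]
enqueue(60): [34, 96, 60]
enqueue(45): [34, 96, 60, 45]
dequeue(): [96, 60, 45]
enqueue(2): [96, 60, 45, 2]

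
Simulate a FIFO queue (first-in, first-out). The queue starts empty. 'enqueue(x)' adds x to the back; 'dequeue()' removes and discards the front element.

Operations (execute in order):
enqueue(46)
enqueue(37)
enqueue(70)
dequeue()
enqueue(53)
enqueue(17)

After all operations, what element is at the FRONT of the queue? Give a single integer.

Answer: 37

Derivation:
enqueue(46): queue = [46]
enqueue(37): queue = [46, 37]
enqueue(70): queue = [46, 37, 70]
dequeue(): queue = [37, 70]
enqueue(53): queue = [37, 70, 53]
enqueue(17): queue = [37, 70, 53, 17]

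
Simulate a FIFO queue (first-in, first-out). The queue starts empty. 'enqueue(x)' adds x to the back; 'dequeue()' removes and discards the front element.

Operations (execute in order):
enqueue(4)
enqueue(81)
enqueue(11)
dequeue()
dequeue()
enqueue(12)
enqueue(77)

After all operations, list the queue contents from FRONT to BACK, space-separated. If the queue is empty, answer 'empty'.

enqueue(4): [4]
enqueue(81): [4, 81]
enqueue(11): [4, 81, 11]
dequeue(): [81, 11]
dequeue(): [11]
enqueue(12): [11, 12]
enqueue(77): [11, 12, 77]

Answer: 11 12 77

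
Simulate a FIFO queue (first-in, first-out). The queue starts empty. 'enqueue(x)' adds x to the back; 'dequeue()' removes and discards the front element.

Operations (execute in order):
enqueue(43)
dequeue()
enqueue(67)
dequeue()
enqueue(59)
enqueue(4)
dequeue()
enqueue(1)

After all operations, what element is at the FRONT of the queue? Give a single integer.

Answer: 4

Derivation:
enqueue(43): queue = [43]
dequeue(): queue = []
enqueue(67): queue = [67]
dequeue(): queue = []
enqueue(59): queue = [59]
enqueue(4): queue = [59, 4]
dequeue(): queue = [4]
enqueue(1): queue = [4, 1]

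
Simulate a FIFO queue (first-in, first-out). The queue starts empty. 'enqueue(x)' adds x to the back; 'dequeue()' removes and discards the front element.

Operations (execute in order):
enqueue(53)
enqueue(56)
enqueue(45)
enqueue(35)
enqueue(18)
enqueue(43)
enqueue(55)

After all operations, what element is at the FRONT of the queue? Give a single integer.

enqueue(53): queue = [53]
enqueue(56): queue = [53, 56]
enqueue(45): queue = [53, 56, 45]
enqueue(35): queue = [53, 56, 45, 35]
enqueue(18): queue = [53, 56, 45, 35, 18]
enqueue(43): queue = [53, 56, 45, 35, 18, 43]
enqueue(55): queue = [53, 56, 45, 35, 18, 43, 55]

Answer: 53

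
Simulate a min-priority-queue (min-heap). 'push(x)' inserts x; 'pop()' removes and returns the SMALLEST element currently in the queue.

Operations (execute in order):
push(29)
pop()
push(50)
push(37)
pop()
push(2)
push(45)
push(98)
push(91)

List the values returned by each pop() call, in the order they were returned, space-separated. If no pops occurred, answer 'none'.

Answer: 29 37

Derivation:
push(29): heap contents = [29]
pop() → 29: heap contents = []
push(50): heap contents = [50]
push(37): heap contents = [37, 50]
pop() → 37: heap contents = [50]
push(2): heap contents = [2, 50]
push(45): heap contents = [2, 45, 50]
push(98): heap contents = [2, 45, 50, 98]
push(91): heap contents = [2, 45, 50, 91, 98]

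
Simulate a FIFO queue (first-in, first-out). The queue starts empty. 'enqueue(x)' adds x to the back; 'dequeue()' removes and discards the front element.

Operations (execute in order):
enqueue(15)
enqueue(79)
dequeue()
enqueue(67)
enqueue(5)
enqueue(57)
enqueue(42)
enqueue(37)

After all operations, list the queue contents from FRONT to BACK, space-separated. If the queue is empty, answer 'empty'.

Answer: 79 67 5 57 42 37

Derivation:
enqueue(15): [15]
enqueue(79): [15, 79]
dequeue(): [79]
enqueue(67): [79, 67]
enqueue(5): [79, 67, 5]
enqueue(57): [79, 67, 5, 57]
enqueue(42): [79, 67, 5, 57, 42]
enqueue(37): [79, 67, 5, 57, 42, 37]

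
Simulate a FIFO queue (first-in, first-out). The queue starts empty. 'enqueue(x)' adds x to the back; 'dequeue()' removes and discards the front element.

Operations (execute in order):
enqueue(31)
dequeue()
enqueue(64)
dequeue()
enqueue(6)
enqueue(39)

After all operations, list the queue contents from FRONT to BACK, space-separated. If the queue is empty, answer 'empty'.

Answer: 6 39

Derivation:
enqueue(31): [31]
dequeue(): []
enqueue(64): [64]
dequeue(): []
enqueue(6): [6]
enqueue(39): [6, 39]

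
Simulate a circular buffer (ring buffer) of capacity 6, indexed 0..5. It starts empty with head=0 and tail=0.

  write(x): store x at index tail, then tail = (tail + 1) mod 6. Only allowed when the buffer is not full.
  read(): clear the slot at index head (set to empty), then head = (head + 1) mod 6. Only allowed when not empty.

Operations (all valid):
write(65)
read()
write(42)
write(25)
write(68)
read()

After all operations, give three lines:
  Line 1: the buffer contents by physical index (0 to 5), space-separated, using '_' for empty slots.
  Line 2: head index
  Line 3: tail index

write(65): buf=[65 _ _ _ _ _], head=0, tail=1, size=1
read(): buf=[_ _ _ _ _ _], head=1, tail=1, size=0
write(42): buf=[_ 42 _ _ _ _], head=1, tail=2, size=1
write(25): buf=[_ 42 25 _ _ _], head=1, tail=3, size=2
write(68): buf=[_ 42 25 68 _ _], head=1, tail=4, size=3
read(): buf=[_ _ 25 68 _ _], head=2, tail=4, size=2

Answer: _ _ 25 68 _ _
2
4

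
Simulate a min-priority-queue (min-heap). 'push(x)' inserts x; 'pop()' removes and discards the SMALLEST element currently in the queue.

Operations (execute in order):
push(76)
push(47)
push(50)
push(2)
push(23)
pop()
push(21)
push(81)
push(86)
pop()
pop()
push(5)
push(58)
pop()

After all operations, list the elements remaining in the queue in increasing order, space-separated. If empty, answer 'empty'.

Answer: 47 50 58 76 81 86

Derivation:
push(76): heap contents = [76]
push(47): heap contents = [47, 76]
push(50): heap contents = [47, 50, 76]
push(2): heap contents = [2, 47, 50, 76]
push(23): heap contents = [2, 23, 47, 50, 76]
pop() → 2: heap contents = [23, 47, 50, 76]
push(21): heap contents = [21, 23, 47, 50, 76]
push(81): heap contents = [21, 23, 47, 50, 76, 81]
push(86): heap contents = [21, 23, 47, 50, 76, 81, 86]
pop() → 21: heap contents = [23, 47, 50, 76, 81, 86]
pop() → 23: heap contents = [47, 50, 76, 81, 86]
push(5): heap contents = [5, 47, 50, 76, 81, 86]
push(58): heap contents = [5, 47, 50, 58, 76, 81, 86]
pop() → 5: heap contents = [47, 50, 58, 76, 81, 86]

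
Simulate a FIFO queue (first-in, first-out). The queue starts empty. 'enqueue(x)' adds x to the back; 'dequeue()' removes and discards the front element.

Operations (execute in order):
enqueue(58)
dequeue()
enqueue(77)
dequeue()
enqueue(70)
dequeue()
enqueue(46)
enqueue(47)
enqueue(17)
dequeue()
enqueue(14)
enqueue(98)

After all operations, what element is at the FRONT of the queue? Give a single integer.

enqueue(58): queue = [58]
dequeue(): queue = []
enqueue(77): queue = [77]
dequeue(): queue = []
enqueue(70): queue = [70]
dequeue(): queue = []
enqueue(46): queue = [46]
enqueue(47): queue = [46, 47]
enqueue(17): queue = [46, 47, 17]
dequeue(): queue = [47, 17]
enqueue(14): queue = [47, 17, 14]
enqueue(98): queue = [47, 17, 14, 98]

Answer: 47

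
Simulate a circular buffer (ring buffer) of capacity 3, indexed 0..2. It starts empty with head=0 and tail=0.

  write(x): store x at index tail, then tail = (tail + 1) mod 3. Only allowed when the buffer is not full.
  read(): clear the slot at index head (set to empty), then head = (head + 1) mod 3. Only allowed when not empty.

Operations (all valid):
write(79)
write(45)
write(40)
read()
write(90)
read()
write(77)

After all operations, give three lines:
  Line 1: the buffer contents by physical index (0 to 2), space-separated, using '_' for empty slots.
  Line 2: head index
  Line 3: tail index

write(79): buf=[79 _ _], head=0, tail=1, size=1
write(45): buf=[79 45 _], head=0, tail=2, size=2
write(40): buf=[79 45 40], head=0, tail=0, size=3
read(): buf=[_ 45 40], head=1, tail=0, size=2
write(90): buf=[90 45 40], head=1, tail=1, size=3
read(): buf=[90 _ 40], head=2, tail=1, size=2
write(77): buf=[90 77 40], head=2, tail=2, size=3

Answer: 90 77 40
2
2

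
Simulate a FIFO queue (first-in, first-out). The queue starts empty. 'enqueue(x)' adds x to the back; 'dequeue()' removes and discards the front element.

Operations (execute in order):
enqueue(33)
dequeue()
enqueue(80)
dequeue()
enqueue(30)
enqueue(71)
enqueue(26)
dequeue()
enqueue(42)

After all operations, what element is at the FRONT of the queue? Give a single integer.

Answer: 71

Derivation:
enqueue(33): queue = [33]
dequeue(): queue = []
enqueue(80): queue = [80]
dequeue(): queue = []
enqueue(30): queue = [30]
enqueue(71): queue = [30, 71]
enqueue(26): queue = [30, 71, 26]
dequeue(): queue = [71, 26]
enqueue(42): queue = [71, 26, 42]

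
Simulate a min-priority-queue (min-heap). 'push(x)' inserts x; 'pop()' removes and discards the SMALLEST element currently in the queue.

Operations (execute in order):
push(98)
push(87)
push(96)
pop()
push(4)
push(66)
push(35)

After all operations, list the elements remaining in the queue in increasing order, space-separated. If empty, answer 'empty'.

push(98): heap contents = [98]
push(87): heap contents = [87, 98]
push(96): heap contents = [87, 96, 98]
pop() → 87: heap contents = [96, 98]
push(4): heap contents = [4, 96, 98]
push(66): heap contents = [4, 66, 96, 98]
push(35): heap contents = [4, 35, 66, 96, 98]

Answer: 4 35 66 96 98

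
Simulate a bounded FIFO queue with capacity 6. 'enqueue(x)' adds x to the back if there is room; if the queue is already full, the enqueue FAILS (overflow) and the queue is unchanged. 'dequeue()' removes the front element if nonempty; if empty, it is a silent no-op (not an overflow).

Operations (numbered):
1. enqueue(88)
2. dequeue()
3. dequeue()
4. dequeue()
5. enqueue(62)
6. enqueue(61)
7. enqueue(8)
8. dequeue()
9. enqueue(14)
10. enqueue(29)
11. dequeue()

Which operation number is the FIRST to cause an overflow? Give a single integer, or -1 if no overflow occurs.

1. enqueue(88): size=1
2. dequeue(): size=0
3. dequeue(): empty, no-op, size=0
4. dequeue(): empty, no-op, size=0
5. enqueue(62): size=1
6. enqueue(61): size=2
7. enqueue(8): size=3
8. dequeue(): size=2
9. enqueue(14): size=3
10. enqueue(29): size=4
11. dequeue(): size=3

Answer: -1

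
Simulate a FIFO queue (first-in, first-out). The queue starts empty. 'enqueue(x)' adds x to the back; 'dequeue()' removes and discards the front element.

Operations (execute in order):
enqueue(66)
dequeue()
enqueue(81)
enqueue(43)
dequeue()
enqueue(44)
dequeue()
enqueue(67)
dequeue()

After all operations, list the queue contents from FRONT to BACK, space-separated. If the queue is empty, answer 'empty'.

enqueue(66): [66]
dequeue(): []
enqueue(81): [81]
enqueue(43): [81, 43]
dequeue(): [43]
enqueue(44): [43, 44]
dequeue(): [44]
enqueue(67): [44, 67]
dequeue(): [67]

Answer: 67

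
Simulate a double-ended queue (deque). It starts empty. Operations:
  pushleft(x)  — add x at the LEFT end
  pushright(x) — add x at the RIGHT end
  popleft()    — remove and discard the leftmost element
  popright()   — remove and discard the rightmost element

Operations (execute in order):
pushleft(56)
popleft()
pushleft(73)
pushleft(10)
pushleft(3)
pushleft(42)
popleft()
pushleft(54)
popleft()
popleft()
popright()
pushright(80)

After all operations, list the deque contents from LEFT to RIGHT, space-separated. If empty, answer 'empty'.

Answer: 10 80

Derivation:
pushleft(56): [56]
popleft(): []
pushleft(73): [73]
pushleft(10): [10, 73]
pushleft(3): [3, 10, 73]
pushleft(42): [42, 3, 10, 73]
popleft(): [3, 10, 73]
pushleft(54): [54, 3, 10, 73]
popleft(): [3, 10, 73]
popleft(): [10, 73]
popright(): [10]
pushright(80): [10, 80]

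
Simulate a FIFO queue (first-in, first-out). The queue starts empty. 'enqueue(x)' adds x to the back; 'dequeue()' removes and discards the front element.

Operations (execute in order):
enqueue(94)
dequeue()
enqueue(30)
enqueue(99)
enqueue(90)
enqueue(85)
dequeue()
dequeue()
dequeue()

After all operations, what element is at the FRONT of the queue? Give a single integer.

Answer: 85

Derivation:
enqueue(94): queue = [94]
dequeue(): queue = []
enqueue(30): queue = [30]
enqueue(99): queue = [30, 99]
enqueue(90): queue = [30, 99, 90]
enqueue(85): queue = [30, 99, 90, 85]
dequeue(): queue = [99, 90, 85]
dequeue(): queue = [90, 85]
dequeue(): queue = [85]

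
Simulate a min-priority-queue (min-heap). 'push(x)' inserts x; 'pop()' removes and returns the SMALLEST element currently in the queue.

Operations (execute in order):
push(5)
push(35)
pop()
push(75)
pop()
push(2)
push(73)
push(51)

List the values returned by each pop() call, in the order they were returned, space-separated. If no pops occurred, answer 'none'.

Answer: 5 35

Derivation:
push(5): heap contents = [5]
push(35): heap contents = [5, 35]
pop() → 5: heap contents = [35]
push(75): heap contents = [35, 75]
pop() → 35: heap contents = [75]
push(2): heap contents = [2, 75]
push(73): heap contents = [2, 73, 75]
push(51): heap contents = [2, 51, 73, 75]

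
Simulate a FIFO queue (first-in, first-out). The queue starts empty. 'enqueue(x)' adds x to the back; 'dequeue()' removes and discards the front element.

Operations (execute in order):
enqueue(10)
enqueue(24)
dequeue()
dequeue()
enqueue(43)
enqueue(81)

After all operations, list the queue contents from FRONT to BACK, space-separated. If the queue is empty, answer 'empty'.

enqueue(10): [10]
enqueue(24): [10, 24]
dequeue(): [24]
dequeue(): []
enqueue(43): [43]
enqueue(81): [43, 81]

Answer: 43 81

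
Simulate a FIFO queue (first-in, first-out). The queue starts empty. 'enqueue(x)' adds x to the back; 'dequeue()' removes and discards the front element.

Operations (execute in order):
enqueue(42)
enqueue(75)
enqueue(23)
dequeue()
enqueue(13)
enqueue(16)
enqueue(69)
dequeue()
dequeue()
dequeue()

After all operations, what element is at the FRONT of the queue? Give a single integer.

enqueue(42): queue = [42]
enqueue(75): queue = [42, 75]
enqueue(23): queue = [42, 75, 23]
dequeue(): queue = [75, 23]
enqueue(13): queue = [75, 23, 13]
enqueue(16): queue = [75, 23, 13, 16]
enqueue(69): queue = [75, 23, 13, 16, 69]
dequeue(): queue = [23, 13, 16, 69]
dequeue(): queue = [13, 16, 69]
dequeue(): queue = [16, 69]

Answer: 16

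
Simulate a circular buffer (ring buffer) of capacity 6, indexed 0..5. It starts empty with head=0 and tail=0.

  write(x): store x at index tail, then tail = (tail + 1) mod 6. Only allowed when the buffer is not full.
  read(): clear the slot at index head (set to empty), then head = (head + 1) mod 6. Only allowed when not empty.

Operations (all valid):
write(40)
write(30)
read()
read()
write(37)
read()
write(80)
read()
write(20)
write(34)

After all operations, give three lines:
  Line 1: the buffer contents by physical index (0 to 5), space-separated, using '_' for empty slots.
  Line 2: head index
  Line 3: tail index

write(40): buf=[40 _ _ _ _ _], head=0, tail=1, size=1
write(30): buf=[40 30 _ _ _ _], head=0, tail=2, size=2
read(): buf=[_ 30 _ _ _ _], head=1, tail=2, size=1
read(): buf=[_ _ _ _ _ _], head=2, tail=2, size=0
write(37): buf=[_ _ 37 _ _ _], head=2, tail=3, size=1
read(): buf=[_ _ _ _ _ _], head=3, tail=3, size=0
write(80): buf=[_ _ _ 80 _ _], head=3, tail=4, size=1
read(): buf=[_ _ _ _ _ _], head=4, tail=4, size=0
write(20): buf=[_ _ _ _ 20 _], head=4, tail=5, size=1
write(34): buf=[_ _ _ _ 20 34], head=4, tail=0, size=2

Answer: _ _ _ _ 20 34
4
0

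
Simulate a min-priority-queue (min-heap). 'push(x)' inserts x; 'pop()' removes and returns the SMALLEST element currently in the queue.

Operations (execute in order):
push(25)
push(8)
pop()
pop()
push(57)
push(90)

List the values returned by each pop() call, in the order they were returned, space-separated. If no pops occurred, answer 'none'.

Answer: 8 25

Derivation:
push(25): heap contents = [25]
push(8): heap contents = [8, 25]
pop() → 8: heap contents = [25]
pop() → 25: heap contents = []
push(57): heap contents = [57]
push(90): heap contents = [57, 90]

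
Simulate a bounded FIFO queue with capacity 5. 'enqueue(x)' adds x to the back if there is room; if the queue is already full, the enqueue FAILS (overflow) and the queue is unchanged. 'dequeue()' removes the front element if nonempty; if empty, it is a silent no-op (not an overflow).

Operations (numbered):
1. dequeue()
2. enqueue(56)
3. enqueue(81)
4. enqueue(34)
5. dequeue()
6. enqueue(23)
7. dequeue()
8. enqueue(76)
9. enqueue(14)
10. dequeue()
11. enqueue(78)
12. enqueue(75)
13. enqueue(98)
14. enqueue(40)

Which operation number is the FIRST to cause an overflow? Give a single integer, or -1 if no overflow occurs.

1. dequeue(): empty, no-op, size=0
2. enqueue(56): size=1
3. enqueue(81): size=2
4. enqueue(34): size=3
5. dequeue(): size=2
6. enqueue(23): size=3
7. dequeue(): size=2
8. enqueue(76): size=3
9. enqueue(14): size=4
10. dequeue(): size=3
11. enqueue(78): size=4
12. enqueue(75): size=5
13. enqueue(98): size=5=cap → OVERFLOW (fail)
14. enqueue(40): size=5=cap → OVERFLOW (fail)

Answer: 13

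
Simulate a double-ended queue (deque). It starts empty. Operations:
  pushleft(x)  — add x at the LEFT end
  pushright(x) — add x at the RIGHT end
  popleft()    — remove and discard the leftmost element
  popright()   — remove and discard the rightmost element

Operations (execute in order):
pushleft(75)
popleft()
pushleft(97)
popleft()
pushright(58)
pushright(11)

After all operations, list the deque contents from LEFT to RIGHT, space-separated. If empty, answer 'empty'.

Answer: 58 11

Derivation:
pushleft(75): [75]
popleft(): []
pushleft(97): [97]
popleft(): []
pushright(58): [58]
pushright(11): [58, 11]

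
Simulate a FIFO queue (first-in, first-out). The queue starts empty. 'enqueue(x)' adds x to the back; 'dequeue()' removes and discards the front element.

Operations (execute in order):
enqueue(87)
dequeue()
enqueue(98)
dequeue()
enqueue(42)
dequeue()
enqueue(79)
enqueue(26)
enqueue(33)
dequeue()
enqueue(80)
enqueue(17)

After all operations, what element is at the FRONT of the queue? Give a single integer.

Answer: 26

Derivation:
enqueue(87): queue = [87]
dequeue(): queue = []
enqueue(98): queue = [98]
dequeue(): queue = []
enqueue(42): queue = [42]
dequeue(): queue = []
enqueue(79): queue = [79]
enqueue(26): queue = [79, 26]
enqueue(33): queue = [79, 26, 33]
dequeue(): queue = [26, 33]
enqueue(80): queue = [26, 33, 80]
enqueue(17): queue = [26, 33, 80, 17]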